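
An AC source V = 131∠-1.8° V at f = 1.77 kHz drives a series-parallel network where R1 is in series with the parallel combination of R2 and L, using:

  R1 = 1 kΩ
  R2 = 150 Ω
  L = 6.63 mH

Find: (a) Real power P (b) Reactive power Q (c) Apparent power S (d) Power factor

Step 1 — Angular frequency: ω = 2π·f = 2π·1770 = 1.112e+04 rad/s.
Step 2 — Component impedances:
  R1: Z = R = 1000 Ω
  R2: Z = R = 150 Ω
  L: Z = jωL = j·1.112e+04·0.00663 = 0 + j73.73 Ω
Step 3 — Parallel branch: R2 || L = 1/(1/R2 + 1/L) = 29.19 + j59.38 Ω.
Step 4 — Series with R1: Z_total = R1 + (R2 || L) = 1029 + j59.38 Ω = 1031∠3.3° Ω.
Step 5 — Source phasor: V = 131∠-1.8° V = 130.9 - j4.115 V.
Step 6 — Current: I = V / Z = 0.1266 - j0.0113 A = 0.1271∠-5.1° A.
Step 7 — Complex power: S = V·I* = 16.62 + j0.9589 VA.
Step 8 — Real power: P = Re(S) = 16.62 W.
Step 9 — Reactive power: Q = Im(S) = 0.9589 VAR.
Step 10 — Apparent power: |S| = 16.65 VA.
Step 11 — Power factor: PF = P/|S| = 0.9983 (lagging).

(a) P = 16.62 W  (b) Q = 0.9589 VAR  (c) S = 16.65 VA  (d) PF = 0.9983 (lagging)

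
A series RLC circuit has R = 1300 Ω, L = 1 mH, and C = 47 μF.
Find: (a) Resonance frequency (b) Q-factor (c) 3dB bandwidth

Step 1 — Resonance: ω₀ = 1/√(LC) = 1/√(0.001·4.7e-05) = 4613 rad/s.
Step 2 — f₀ = ω₀/(2π) = 734.1 Hz.
Step 3 — Series Q: Q = ω₀L/R = 4613·0.001/1300 = 0.003548.
Step 4 — Bandwidth: Δω = ω₀/Q = 1.3e+06 rad/s; BW = Δω/(2π) = 2.069e+05 Hz.

(a) f₀ = 734.1 Hz  (b) Q = 0.003548  (c) BW = 2.069e+05 Hz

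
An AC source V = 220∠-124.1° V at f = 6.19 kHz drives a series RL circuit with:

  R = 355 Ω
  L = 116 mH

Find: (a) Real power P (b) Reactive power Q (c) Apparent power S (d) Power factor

Step 1 — Angular frequency: ω = 2π·f = 2π·6190 = 3.889e+04 rad/s.
Step 2 — Component impedances:
  R: Z = R = 355 Ω
  L: Z = jωL = j·3.889e+04·0.116 = 0 + j4512 Ω
Step 3 — Series combination: Z_total = R + L = 355 + j4512 Ω = 4526∠85.5° Ω.
Step 4 — Source phasor: V = 220∠-124.1° V = -123.3 - j182.2 V.
Step 5 — Current: I = V / Z = -0.04227 + j0.02401 A = 0.04861∠150.4° A.
Step 6 — Complex power: S = V·I* = 0.8389 + j10.66 VA.
Step 7 — Real power: P = Re(S) = 0.8389 W.
Step 8 — Reactive power: Q = Im(S) = 10.66 VAR.
Step 9 — Apparent power: |S| = 10.69 VA.
Step 10 — Power factor: PF = P/|S| = 0.07844 (lagging).

(a) P = 0.8389 W  (b) Q = 10.66 VAR  (c) S = 10.69 VA  (d) PF = 0.07844 (lagging)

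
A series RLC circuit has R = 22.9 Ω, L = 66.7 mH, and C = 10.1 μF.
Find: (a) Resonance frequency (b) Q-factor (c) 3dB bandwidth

Step 1 — Resonance condition Im(Z)=0 gives ω₀ = 1/√(LC).
Step 2 — ω₀ = 1/√(0.0667·1.01e-05) = 1218 rad/s.
Step 3 — f₀ = ω₀/(2π) = 193.9 Hz.
Step 4 — Series Q: Q = ω₀L/R = 1218·0.0667/22.9 = 3.549.
Step 5 — 3dB bandwidth: Δω = ω₀/Q = 343.3 rad/s; BW = Δω/(2π) = 54.64 Hz.

(a) f₀ = 193.9 Hz  (b) Q = 3.549  (c) BW = 54.64 Hz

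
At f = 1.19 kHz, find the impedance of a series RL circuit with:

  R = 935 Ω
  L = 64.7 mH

Step 1 — Angular frequency: ω = 2π·f = 2π·1190 = 7477 rad/s.
Step 2 — Component impedances:
  R: Z = R = 935 Ω
  L: Z = jωL = j·7477·0.0647 = 0 + j483.8 Ω
Step 3 — Series combination: Z_total = R + L = 935 + j483.8 Ω = 1053∠27.4° Ω.

Z = 935 + j483.8 Ω = 1053∠27.4° Ω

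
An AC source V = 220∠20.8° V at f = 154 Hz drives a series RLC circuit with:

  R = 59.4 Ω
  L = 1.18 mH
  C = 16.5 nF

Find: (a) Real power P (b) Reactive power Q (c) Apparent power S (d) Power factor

Step 1 — Angular frequency: ω = 2π·f = 2π·154 = 967.6 rad/s.
Step 2 — Component impedances:
  R: Z = R = 59.4 Ω
  L: Z = jωL = j·967.6·0.00118 = 0 + j1.142 Ω
  C: Z = 1/(jωC) = -j/(ω·C) = 0 - j6.263e+04 Ω
Step 3 — Series combination: Z_total = R + L + C = 59.4 - j6.263e+04 Ω = 6.263e+04∠-89.9° Ω.
Step 4 — Source phasor: V = 220∠20.8° V = 205.7 + j78.12 V.
Step 5 — Current: I = V / Z = -0.001244 + j0.003285 A = 0.003512∠110.7° A.
Step 6 — Complex power: S = V·I* = 0.0007329 - j0.7727 VA.
Step 7 — Real power: P = Re(S) = 0.0007329 W.
Step 8 — Reactive power: Q = Im(S) = -0.7727 VAR.
Step 9 — Apparent power: |S| = 0.7727 VA.
Step 10 — Power factor: PF = P/|S| = 0.0009484 (leading).

(a) P = 0.0007329 W  (b) Q = -0.7727 VAR  (c) S = 0.7727 VA  (d) PF = 0.0009484 (leading)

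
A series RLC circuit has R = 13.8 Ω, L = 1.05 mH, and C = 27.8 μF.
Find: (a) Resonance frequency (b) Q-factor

Step 1 — Resonance condition Im(Z)=0 gives ω₀ = 1/√(LC).
Step 2 — ω₀ = 1/√(0.00105·2.78e-05) = 5853 rad/s.
Step 3 — f₀ = ω₀/(2π) = 931.5 Hz.
Step 4 — Series Q: Q = ω₀L/R = 5853·0.00105/13.8 = 0.4453.

(a) f₀ = 931.5 Hz  (b) Q = 0.4453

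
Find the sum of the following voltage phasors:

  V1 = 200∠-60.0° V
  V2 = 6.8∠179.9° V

Step 1 — Convert each phasor to rectangular form:
  V1 = 200·(cos(-60.0°) + j·sin(-60.0°)) = 100 - j173.2 V
  V2 = 6.8·(cos(179.9°) + j·sin(179.9°)) = -6.8 + j0.01187 V
Step 2 — Sum components: V_total = 93.2 - j173.2 V.
Step 3 — Convert to polar: |V_total| = 196.7 V, ∠V_total = -61.7°.

V_total = 196.7∠-61.7° V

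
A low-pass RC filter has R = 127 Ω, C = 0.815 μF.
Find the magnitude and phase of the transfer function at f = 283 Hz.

Step 1 — Angular frequency: ω = 2π·283 = 1778 rad/s.
Step 2 — Transfer function: H(jω) = 1/(1 + jωRC).
Step 3 — Denominator: 1 + jωRC = 1 + j·1778·127·8.15e-07 = 1 + j0.184.
Step 4 — H = 0.9672 - j0.178.
Step 5 — Magnitude: |H| = 0.9835 (-0.1 dB); phase: φ = -10.4°.

|H| = 0.9835 (-0.1 dB), φ = -10.4°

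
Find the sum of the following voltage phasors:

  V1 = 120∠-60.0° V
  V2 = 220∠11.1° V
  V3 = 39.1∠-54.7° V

Step 1 — Convert each phasor to rectangular form:
  V1 = 120·(cos(-60.0°) + j·sin(-60.0°)) = 60 - j103.9 V
  V2 = 220·(cos(11.1°) + j·sin(11.1°)) = 215.9 + j42.35 V
  V3 = 39.1·(cos(-54.7°) + j·sin(-54.7°)) = 22.59 - j31.91 V
Step 2 — Sum components: V_total = 298.5 - j93.48 V.
Step 3 — Convert to polar: |V_total| = 312.8 V, ∠V_total = -17.4°.

V_total = 312.8∠-17.4° V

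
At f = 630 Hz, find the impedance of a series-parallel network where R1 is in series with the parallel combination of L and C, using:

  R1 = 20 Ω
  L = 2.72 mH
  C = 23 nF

Step 1 — Angular frequency: ω = 2π·f = 2π·630 = 3958 rad/s.
Step 2 — Component impedances:
  R1: Z = R = 20 Ω
  L: Z = jωL = j·3958·0.00272 = 0 + j10.77 Ω
  C: Z = 1/(jωC) = -j/(ω·C) = 0 - j1.098e+04 Ω
Step 3 — Parallel branch: L || C = 1/(1/L + 1/C) = 0 + j10.78 Ω.
Step 4 — Series with R1: Z_total = R1 + (L || C) = 20 + j10.78 Ω = 22.72∠28.3° Ω.

Z = 20 + j10.78 Ω = 22.72∠28.3° Ω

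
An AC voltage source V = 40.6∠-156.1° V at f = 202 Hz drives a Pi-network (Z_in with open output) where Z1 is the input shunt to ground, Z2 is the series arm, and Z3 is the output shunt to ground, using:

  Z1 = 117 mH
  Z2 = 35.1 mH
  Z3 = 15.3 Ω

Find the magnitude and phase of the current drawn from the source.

Step 1 — Angular frequency: ω = 2π·f = 2π·202 = 1269 rad/s.
Step 2 — Component impedances:
  Z1: Z = jωL = j·1269·0.117 = 0 + j148.5 Ω
  Z2: Z = jωL = j·1269·0.0351 = 0 + j44.55 Ω
  Z3: Z = R = 15.3 Ω
Step 3 — With open output, the series arm Z2 and the output shunt Z3 appear in series to ground: Z2 + Z3 = 15.3 + j44.55 Ω.
Step 4 — Parallel with input shunt Z1: Z_in = Z1 || (Z2 + Z3) = 8.997 + j34.98 Ω = 36.12∠75.6° Ω.
Step 5 — Source phasor: V = 40.6∠-156.1° V = -37.12 - j16.45 V.
Step 6 — Ohm's law: I = V / Z_total = (-37.12 - j16.45) / (8.997 + j34.98) = -0.697 + j0.8818 A.
Step 7 — Convert to polar: |I| = 1.124 A, ∠I = 128.3°.

I = 1.124∠128.3° A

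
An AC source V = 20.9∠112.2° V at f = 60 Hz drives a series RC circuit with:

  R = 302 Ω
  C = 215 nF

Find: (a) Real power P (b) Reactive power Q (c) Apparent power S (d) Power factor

Step 1 — Angular frequency: ω = 2π·f = 2π·60 = 377 rad/s.
Step 2 — Component impedances:
  R: Z = R = 302 Ω
  C: Z = 1/(jωC) = -j/(ω·C) = 0 - j1.234e+04 Ω
Step 3 — Series combination: Z_total = R + C = 302 - j1.234e+04 Ω = 1.234e+04∠-88.6° Ω.
Step 4 — Source phasor: V = 20.9∠112.2° V = -7.897 + j19.35 V.
Step 5 — Current: I = V / Z = -0.001583 - j0.0006013 A = 0.001694∠-159.2° A.
Step 6 — Complex power: S = V·I* = 0.0008661 - j0.03538 VA.
Step 7 — Real power: P = Re(S) = 0.0008661 W.
Step 8 — Reactive power: Q = Im(S) = -0.03538 VAR.
Step 9 — Apparent power: |S| = 0.03539 VA.
Step 10 — Power factor: PF = P/|S| = 0.02447 (leading).

(a) P = 0.0008661 W  (b) Q = -0.03538 VAR  (c) S = 0.03539 VA  (d) PF = 0.02447 (leading)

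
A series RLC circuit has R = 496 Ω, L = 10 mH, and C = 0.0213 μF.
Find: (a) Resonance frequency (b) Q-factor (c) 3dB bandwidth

Step 1 — Resonance: ω₀ = 1/√(LC) = 1/√(0.01·2.13e-08) = 6.852e+04 rad/s.
Step 2 — f₀ = ω₀/(2π) = 1.091e+04 Hz.
Step 3 — Series Q: Q = ω₀L/R = 6.852e+04·0.01/496 = 1.381.
Step 4 — Bandwidth: Δω = ω₀/Q = 4.96e+04 rad/s; BW = Δω/(2π) = 7894 Hz.

(a) f₀ = 1.091e+04 Hz  (b) Q = 1.381  (c) BW = 7894 Hz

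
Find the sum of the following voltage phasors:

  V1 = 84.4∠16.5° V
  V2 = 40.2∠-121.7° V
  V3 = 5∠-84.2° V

Step 1 — Convert each phasor to rectangular form:
  V1 = 84.4·(cos(16.5°) + j·sin(16.5°)) = 80.92 + j23.97 V
  V2 = 40.2·(cos(-121.7°) + j·sin(-121.7°)) = -21.12 - j34.2 V
  V3 = 5·(cos(-84.2°) + j·sin(-84.2°)) = 0.5053 - j4.974 V
Step 2 — Sum components: V_total = 60.31 - j15.21 V.
Step 3 — Convert to polar: |V_total| = 62.19 V, ∠V_total = -14.2°.

V_total = 62.19∠-14.2° V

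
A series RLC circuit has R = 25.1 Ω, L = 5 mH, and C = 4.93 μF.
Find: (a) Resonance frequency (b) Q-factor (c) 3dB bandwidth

Step 1 — Resonance condition Im(Z)=0 gives ω₀ = 1/√(LC).
Step 2 — ω₀ = 1/√(0.005·4.93e-06) = 6369 rad/s.
Step 3 — f₀ = ω₀/(2π) = 1014 Hz.
Step 4 — Series Q: Q = ω₀L/R = 6369·0.005/25.1 = 1.269.
Step 5 — 3dB bandwidth: Δω = ω₀/Q = 5020 rad/s; BW = Δω/(2π) = 799 Hz.

(a) f₀ = 1014 Hz  (b) Q = 1.269  (c) BW = 799 Hz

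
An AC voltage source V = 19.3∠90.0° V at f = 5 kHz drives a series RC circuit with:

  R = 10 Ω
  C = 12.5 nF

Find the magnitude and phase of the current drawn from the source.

Step 1 — Angular frequency: ω = 2π·f = 2π·5000 = 3.142e+04 rad/s.
Step 2 — Component impedances:
  R: Z = R = 10 Ω
  C: Z = 1/(jωC) = -j/(ω·C) = 0 - j2546 Ω
Step 3 — Series combination: Z_total = R + C = 10 - j2546 Ω = 2546∠-89.8° Ω.
Step 4 — Source phasor: V = 19.3∠90.0° V = 0 + j19.3 V.
Step 5 — Ohm's law: I = V / Z_total = (0 + j19.3) / (10 - j2546) = -0.007579 + j2.976e-05 A.
Step 6 — Convert to polar: |I| = 0.007579 A, ∠I = 179.8°.

I = 0.007579∠179.8° A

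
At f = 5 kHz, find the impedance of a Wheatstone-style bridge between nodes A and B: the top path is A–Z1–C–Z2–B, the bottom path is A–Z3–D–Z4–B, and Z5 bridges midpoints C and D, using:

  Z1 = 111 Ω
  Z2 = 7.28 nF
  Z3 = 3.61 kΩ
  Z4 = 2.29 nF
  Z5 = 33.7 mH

Step 1 — Angular frequency: ω = 2π·f = 2π·5000 = 3.142e+04 rad/s.
Step 2 — Component impedances:
  Z1: Z = R = 111 Ω
  Z2: Z = 1/(jωC) = -j/(ω·C) = 0 - j4372 Ω
  Z3: Z = R = 3610 Ω
  Z4: Z = 1/(jωC) = -j/(ω·C) = 0 - j1.39e+04 Ω
  Z5: Z = jωL = j·3.142e+04·0.0337 = 0 + j1059 Ω
Step 3 — Bridge requires nodal analysis (the Z5 bridge couples midpoints C and D, so the two paths cannot be reduced to a simple series/parallel combination). Setting node B to ground and injecting 1 A at node A, the 3-node admittance system at A, C, D solves to V_A = Z_AB = 121.3 - j3281 Ω = 3283∠-87.9° Ω.

Z = 121.3 - j3281 Ω = 3283∠-87.9° Ω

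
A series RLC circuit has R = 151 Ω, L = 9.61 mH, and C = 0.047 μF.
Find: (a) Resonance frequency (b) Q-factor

Step 1 — Resonance condition Im(Z)=0 gives ω₀ = 1/√(LC).
Step 2 — ω₀ = 1/√(0.00961·4.7e-08) = 4.705e+04 rad/s.
Step 3 — f₀ = ω₀/(2π) = 7489 Hz.
Step 4 — Series Q: Q = ω₀L/R = 4.705e+04·0.00961/151 = 2.995.

(a) f₀ = 7489 Hz  (b) Q = 2.995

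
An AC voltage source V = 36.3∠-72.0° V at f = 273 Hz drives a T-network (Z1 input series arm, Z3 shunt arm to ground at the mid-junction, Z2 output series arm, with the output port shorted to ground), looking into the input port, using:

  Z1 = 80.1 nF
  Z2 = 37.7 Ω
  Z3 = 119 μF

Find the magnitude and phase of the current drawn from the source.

Step 1 — Angular frequency: ω = 2π·f = 2π·273 = 1715 rad/s.
Step 2 — Component impedances:
  Z1: Z = 1/(jωC) = -j/(ω·C) = 0 - j7278 Ω
  Z2: Z = R = 37.7 Ω
  Z3: Z = 1/(jωC) = -j/(ω·C) = 0 - j4.899 Ω
Step 3 — With the output port shorted to ground, the output series arm Z2 runs from the junction to ground; the shunt arm Z3 also runs from the junction to ground. They appear in parallel: Z3 || Z2 = 0.626 - j4.818 Ω.
Step 4 — Series with input arm Z1: Z_in = Z1 + (Z3 || Z2) = 0.626 - j7283 Ω = 7283∠-90.0° Ω.
Step 5 — Source phasor: V = 36.3∠-72.0° V = 11.22 - j34.52 V.
Step 6 — Ohm's law: I = V / Z_total = (11.22 - j34.52) / (0.626 - j7283) = 0.00474 + j0.00154 A.
Step 7 — Convert to polar: |I| = 0.004984 A, ∠I = 18.0°.

I = 0.004984∠18.0° A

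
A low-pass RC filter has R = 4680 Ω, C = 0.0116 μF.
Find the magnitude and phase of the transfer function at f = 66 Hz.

Step 1 — Angular frequency: ω = 2π·66 = 414.7 rad/s.
Step 2 — Transfer function: H(jω) = 1/(1 + jωRC).
Step 3 — Denominator: 1 + jωRC = 1 + j·414.7·4680·1.16e-08 = 1 + j0.02251.
Step 4 — H = 0.9995 - j0.0225.
Step 5 — Magnitude: |H| = 0.9997 (-0.0 dB); phase: φ = -1.3°.

|H| = 0.9997 (-0.0 dB), φ = -1.3°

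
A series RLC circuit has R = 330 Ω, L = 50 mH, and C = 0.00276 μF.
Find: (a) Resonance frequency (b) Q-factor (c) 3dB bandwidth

Step 1 — Resonance condition Im(Z)=0 gives ω₀ = 1/√(LC).
Step 2 — ω₀ = 1/√(0.05·2.76e-09) = 8.513e+04 rad/s.
Step 3 — f₀ = ω₀/(2π) = 1.355e+04 Hz.
Step 4 — Series Q: Q = ω₀L/R = 8.513e+04·0.05/330 = 12.9.
Step 5 — 3dB bandwidth: Δω = ω₀/Q = 6600 rad/s; BW = Δω/(2π) = 1050 Hz.

(a) f₀ = 1.355e+04 Hz  (b) Q = 12.9  (c) BW = 1050 Hz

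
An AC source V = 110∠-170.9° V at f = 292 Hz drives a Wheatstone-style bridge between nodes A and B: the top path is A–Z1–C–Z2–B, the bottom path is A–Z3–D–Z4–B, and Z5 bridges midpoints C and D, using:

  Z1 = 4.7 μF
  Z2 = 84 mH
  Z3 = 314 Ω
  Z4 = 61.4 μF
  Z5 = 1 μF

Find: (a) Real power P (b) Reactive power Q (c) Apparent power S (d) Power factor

Step 1 — Angular frequency: ω = 2π·f = 2π·292 = 1835 rad/s.
Step 2 — Component impedances:
  Z1: Z = 1/(jωC) = -j/(ω·C) = 0 - j116 Ω
  Z2: Z = jωL = j·1835·0.084 = 0 + j154.1 Ω
  Z3: Z = R = 314 Ω
  Z4: Z = 1/(jωC) = -j/(ω·C) = 0 - j8.877 Ω
  Z5: Z = 1/(jωC) = -j/(ω·C) = 0 - j545.1 Ω
Step 3 — Bridge requires nodal analysis (the Z5 bridge couples midpoints C and D, so the two paths cannot be reduced to a simple series/parallel combination). Setting node B to ground and injecting 1 A at node A, the 3-node admittance system at A, C, D solves to V_A = Z_AB = 26.41 + j90.65 Ω = 94.42∠73.8° Ω.
Step 4 — Source phasor: V = 110∠-170.9° V = -108.6 - j17.4 V.
Step 5 — Current: I = V / Z = -0.4987 + j1.053 A = 1.165∠115.3° A.
Step 6 — Complex power: S = V·I* = 35.85 + j123 VA.
Step 7 — Real power: P = Re(S) = 35.85 W.
Step 8 — Reactive power: Q = Im(S) = 123 VAR.
Step 9 — Apparent power: |S| = 128.1 VA.
Step 10 — Power factor: PF = P/|S| = 0.2798 (lagging).

(a) P = 35.85 W  (b) Q = 123 VAR  (c) S = 128.1 VA  (d) PF = 0.2798 (lagging)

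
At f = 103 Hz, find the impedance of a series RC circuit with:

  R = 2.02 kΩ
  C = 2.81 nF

Step 1 — Angular frequency: ω = 2π·f = 2π·103 = 647.2 rad/s.
Step 2 — Component impedances:
  R: Z = R = 2020 Ω
  C: Z = 1/(jωC) = -j/(ω·C) = 0 - j5.499e+05 Ω
Step 3 — Series combination: Z_total = R + C = 2020 - j5.499e+05 Ω = 5.499e+05∠-89.8° Ω.

Z = 2020 - j5.499e+05 Ω = 5.499e+05∠-89.8° Ω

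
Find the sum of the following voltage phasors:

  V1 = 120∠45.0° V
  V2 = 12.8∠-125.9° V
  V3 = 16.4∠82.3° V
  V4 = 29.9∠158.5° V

Step 1 — Convert each phasor to rectangular form:
  V1 = 120·(cos(45.0°) + j·sin(45.0°)) = 84.85 + j84.85 V
  V2 = 12.8·(cos(-125.9°) + j·sin(-125.9°)) = -7.506 - j10.37 V
  V3 = 16.4·(cos(82.3°) + j·sin(82.3°)) = 2.197 + j16.25 V
  V4 = 29.9·(cos(158.5°) + j·sin(158.5°)) = -27.82 + j10.96 V
Step 2 — Sum components: V_total = 51.73 + j101.7 V.
Step 3 — Convert to polar: |V_total| = 114.1 V, ∠V_total = 63.0°.

V_total = 114.1∠63.0° V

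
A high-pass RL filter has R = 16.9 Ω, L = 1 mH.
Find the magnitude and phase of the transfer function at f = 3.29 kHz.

Step 1 — Angular frequency: ω = 2π·3290 = 2.067e+04 rad/s.
Step 2 — Transfer function: H(jω) = jωL/(R + jωL).
Step 3 — Numerator jωL = j·20.67; denominator R + jωL = 16.9 + j20.67.
Step 4 — H = 0.5994 + j0.49.
Step 5 — Magnitude: |H| = 0.7742 (-2.2 dB); phase: φ = 39.3°.

|H| = 0.7742 (-2.2 dB), φ = 39.3°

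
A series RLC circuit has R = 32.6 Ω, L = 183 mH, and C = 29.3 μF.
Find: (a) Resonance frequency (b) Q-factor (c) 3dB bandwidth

Step 1 — Resonance condition Im(Z)=0 gives ω₀ = 1/√(LC).
Step 2 — ω₀ = 1/√(0.183·2.93e-05) = 431.9 rad/s.
Step 3 — f₀ = ω₀/(2π) = 68.73 Hz.
Step 4 — Series Q: Q = ω₀L/R = 431.9·0.183/32.6 = 2.424.
Step 5 — 3dB bandwidth: Δω = ω₀/Q = 178.1 rad/s; BW = Δω/(2π) = 28.35 Hz.

(a) f₀ = 68.73 Hz  (b) Q = 2.424  (c) BW = 28.35 Hz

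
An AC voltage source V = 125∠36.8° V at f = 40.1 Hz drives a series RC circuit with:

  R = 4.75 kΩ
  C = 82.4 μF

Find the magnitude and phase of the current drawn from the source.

Step 1 — Angular frequency: ω = 2π·f = 2π·40.1 = 252 rad/s.
Step 2 — Component impedances:
  R: Z = R = 4750 Ω
  C: Z = 1/(jωC) = -j/(ω·C) = 0 - j48.17 Ω
Step 3 — Series combination: Z_total = R + C = 4750 - j48.17 Ω = 4750∠-0.6° Ω.
Step 4 — Source phasor: V = 125∠36.8° V = 100.1 + j74.88 V.
Step 5 — Ohm's law: I = V / Z_total = (100.1 + j74.88) / (4750 - j48.17) = 0.02091 + j0.01598 A.
Step 6 — Convert to polar: |I| = 0.02631 A, ∠I = 37.4°.

I = 0.02631∠37.4° A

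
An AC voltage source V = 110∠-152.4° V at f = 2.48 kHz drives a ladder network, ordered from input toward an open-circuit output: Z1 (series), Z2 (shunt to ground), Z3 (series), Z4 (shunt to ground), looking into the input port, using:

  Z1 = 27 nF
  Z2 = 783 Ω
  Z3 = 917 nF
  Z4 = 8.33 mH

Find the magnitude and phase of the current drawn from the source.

Step 1 — Angular frequency: ω = 2π·f = 2π·2480 = 1.558e+04 rad/s.
Step 2 — Component impedances:
  Z1: Z = 1/(jωC) = -j/(ω·C) = 0 - j2377 Ω
  Z2: Z = R = 783 Ω
  Z3: Z = 1/(jωC) = -j/(ω·C) = 0 - j69.98 Ω
  Z4: Z = jωL = j·1.558e+04·0.00833 = 0 + j129.8 Ω
Step 3 — Ladder network (open output): work backward from the far end, alternating series and parallel combinations. Z_in = 4.543 - j2317 Ω = 2317∠-89.9° Ω.
Step 4 — Source phasor: V = 110∠-152.4° V = -97.48 - j50.96 V.
Step 5 — Ohm's law: I = V / Z_total = (-97.48 - j50.96) / (4.543 - j2317) = 0.02191 - j0.04211 A.
Step 6 — Convert to polar: |I| = 0.04747 A, ∠I = -62.5°.

I = 0.04747∠-62.5° A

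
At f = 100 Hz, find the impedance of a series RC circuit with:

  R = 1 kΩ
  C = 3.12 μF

Step 1 — Angular frequency: ω = 2π·f = 2π·100 = 628.3 rad/s.
Step 2 — Component impedances:
  R: Z = R = 1000 Ω
  C: Z = 1/(jωC) = -j/(ω·C) = 0 - j510.1 Ω
Step 3 — Series combination: Z_total = R + C = 1000 - j510.1 Ω = 1123∠-27.0° Ω.

Z = 1000 - j510.1 Ω = 1123∠-27.0° Ω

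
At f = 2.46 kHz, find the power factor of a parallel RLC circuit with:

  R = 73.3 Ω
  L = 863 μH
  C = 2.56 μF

Step 1 — Angular frequency: ω = 2π·f = 2π·2460 = 1.546e+04 rad/s.
Step 2 — Component impedances:
  R: Z = R = 73.3 Ω
  L: Z = jωL = j·1.546e+04·0.000863 = 0 + j13.34 Ω
  C: Z = 1/(jωC) = -j/(ω·C) = 0 - j25.27 Ω
Step 3 — Parallel combination: 1/Z_total = 1/R + 1/L + 1/C; Z_total = 9.479 + j24.6 Ω = 26.36∠68.9° Ω.
Step 4 — Power factor: PF = cos(φ) = Re(Z)/|Z| = 9.479/26.36 = 0.3596.
Step 5 — Type: Im(Z) = 24.6 ⇒ lagging (phase φ = 68.9°).

PF = 0.3596 (lagging, φ = 68.9°)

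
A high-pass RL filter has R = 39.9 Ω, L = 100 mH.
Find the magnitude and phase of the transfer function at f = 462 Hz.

Step 1 — Angular frequency: ω = 2π·462 = 2903 rad/s.
Step 2 — Transfer function: H(jω) = jωL/(R + jωL).
Step 3 — Numerator jωL = j·290.3; denominator R + jωL = 39.9 + j290.3.
Step 4 — H = 0.9815 + j0.1349.
Step 5 — Magnitude: |H| = 0.9907 (-0.1 dB); phase: φ = 7.8°.

|H| = 0.9907 (-0.1 dB), φ = 7.8°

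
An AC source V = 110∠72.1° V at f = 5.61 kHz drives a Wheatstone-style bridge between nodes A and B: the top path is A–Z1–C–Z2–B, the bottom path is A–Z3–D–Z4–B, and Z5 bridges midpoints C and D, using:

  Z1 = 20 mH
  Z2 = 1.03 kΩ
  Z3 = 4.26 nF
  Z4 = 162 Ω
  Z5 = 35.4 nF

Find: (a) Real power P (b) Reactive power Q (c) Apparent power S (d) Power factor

Step 1 — Angular frequency: ω = 2π·f = 2π·5610 = 3.525e+04 rad/s.
Step 2 — Component impedances:
  Z1: Z = jωL = j·3.525e+04·0.02 = 0 + j705 Ω
  Z2: Z = R = 1030 Ω
  Z3: Z = 1/(jωC) = -j/(ω·C) = 0 - j6660 Ω
  Z4: Z = R = 162 Ω
  Z5: Z = 1/(jωC) = -j/(ω·C) = 0 - j801.4 Ω
Step 3 — Bridge requires nodal analysis (the Z5 bridge couples midpoints C and D, so the two paths cannot be reduced to a simple series/parallel combination). Setting node B to ground and injecting 1 A at node A, the 3-node admittance system at A, C, D solves to V_A = Z_AB = 439 + j283.8 Ω = 522.8∠32.9° Ω.
Step 4 — Source phasor: V = 110∠72.1° V = 33.81 + j104.7 V.
Step 5 — Current: I = V / Z = 0.163 + j0.133 A = 0.2104∠39.2° A.
Step 6 — Complex power: S = V·I* = 19.44 + j12.57 VA.
Step 7 — Real power: P = Re(S) = 19.44 W.
Step 8 — Reactive power: Q = Im(S) = 12.57 VAR.
Step 9 — Apparent power: |S| = 23.15 VA.
Step 10 — Power factor: PF = P/|S| = 0.8398 (lagging).

(a) P = 19.44 W  (b) Q = 12.57 VAR  (c) S = 23.15 VA  (d) PF = 0.8398 (lagging)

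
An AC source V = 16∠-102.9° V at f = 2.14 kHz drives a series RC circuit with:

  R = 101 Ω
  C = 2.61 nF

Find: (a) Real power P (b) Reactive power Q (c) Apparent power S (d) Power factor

Step 1 — Angular frequency: ω = 2π·f = 2π·2140 = 1.345e+04 rad/s.
Step 2 — Component impedances:
  R: Z = R = 101 Ω
  C: Z = 1/(jωC) = -j/(ω·C) = 0 - j2.849e+04 Ω
Step 3 — Series combination: Z_total = R + C = 101 - j2.849e+04 Ω = 2.849e+04∠-89.8° Ω.
Step 4 — Source phasor: V = 16∠-102.9° V = -3.572 - j15.6 V.
Step 5 — Current: I = V / Z = 0.0005469 - j0.0001273 A = 0.0005615∠-13.1° A.
Step 6 — Complex power: S = V·I* = 3.184e-05 - j0.008984 VA.
Step 7 — Real power: P = Re(S) = 3.184e-05 W.
Step 8 — Reactive power: Q = Im(S) = -0.008984 VAR.
Step 9 — Apparent power: |S| = 0.008984 VA.
Step 10 — Power factor: PF = P/|S| = 0.003544 (leading).

(a) P = 3.184e-05 W  (b) Q = -0.008984 VAR  (c) S = 0.008984 VA  (d) PF = 0.003544 (leading)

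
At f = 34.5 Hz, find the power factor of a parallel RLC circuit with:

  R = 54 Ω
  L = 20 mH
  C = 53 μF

Step 1 — Angular frequency: ω = 2π·f = 2π·34.5 = 216.8 rad/s.
Step 2 — Component impedances:
  R: Z = R = 54 Ω
  L: Z = jωL = j·216.8·0.02 = 0 + j4.335 Ω
  C: Z = 1/(jωC) = -j/(ω·C) = 0 - j87.04 Ω
Step 3 — Parallel combination: 1/Z_total = 1/R + 1/L + 1/C; Z_total = 0.3828 + j4.53 Ω = 4.546∠85.2° Ω.
Step 4 — Power factor: PF = cos(φ) = Re(Z)/|Z| = 0.38278/4.5465 = 0.08419.
Step 5 — Type: Im(Z) = 4.53 ⇒ lagging (phase φ = 85.2°).

PF = 0.08419 (lagging, φ = 85.2°)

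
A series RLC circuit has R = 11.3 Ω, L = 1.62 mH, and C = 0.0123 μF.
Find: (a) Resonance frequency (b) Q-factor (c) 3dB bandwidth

Step 1 — Resonance condition Im(Z)=0 gives ω₀ = 1/√(LC).
Step 2 — ω₀ = 1/√(0.00162·1.23e-08) = 2.24e+05 rad/s.
Step 3 — f₀ = ω₀/(2π) = 3.565e+04 Hz.
Step 4 — Series Q: Q = ω₀L/R = 2.24e+05·0.00162/11.3 = 32.12.
Step 5 — 3dB bandwidth: Δω = ω₀/Q = 6975 rad/s; BW = Δω/(2π) = 1110 Hz.

(a) f₀ = 3.565e+04 Hz  (b) Q = 32.12  (c) BW = 1110 Hz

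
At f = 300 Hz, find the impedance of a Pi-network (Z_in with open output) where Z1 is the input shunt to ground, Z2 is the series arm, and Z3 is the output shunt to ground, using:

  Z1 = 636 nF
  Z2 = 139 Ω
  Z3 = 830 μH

Step 1 — Angular frequency: ω = 2π·f = 2π·300 = 1885 rad/s.
Step 2 — Component impedances:
  Z1: Z = 1/(jωC) = -j/(ω·C) = 0 - j834.1 Ω
  Z2: Z = R = 139 Ω
  Z3: Z = jωL = j·1885·0.00083 = 0 + j1.565 Ω
Step 3 — With open output, the series arm Z2 and the output shunt Z3 appear in series to ground: Z2 + Z3 = 139 + j1.565 Ω.
Step 4 — Parallel with input shunt Z1: Z_in = Z1 || (Z2 + Z3) = 135.7 - j21.09 Ω = 137.4∠-8.8° Ω.

Z = 135.7 - j21.09 Ω = 137.4∠-8.8° Ω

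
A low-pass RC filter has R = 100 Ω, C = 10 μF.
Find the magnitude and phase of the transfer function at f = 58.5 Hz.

Step 1 — Angular frequency: ω = 2π·58.5 = 367.6 rad/s.
Step 2 — Transfer function: H(jω) = 1/(1 + jωRC).
Step 3 — Denominator: 1 + jωRC = 1 + j·367.6·100·1e-05 = 1 + j0.3676.
Step 4 — H = 0.881 - j0.3238.
Step 5 — Magnitude: |H| = 0.9386 (-0.6 dB); phase: φ = -20.2°.

|H| = 0.9386 (-0.6 dB), φ = -20.2°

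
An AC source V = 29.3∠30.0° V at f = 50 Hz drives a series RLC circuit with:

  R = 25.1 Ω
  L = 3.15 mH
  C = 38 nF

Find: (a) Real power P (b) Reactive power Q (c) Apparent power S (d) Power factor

Step 1 — Angular frequency: ω = 2π·f = 2π·50 = 314.2 rad/s.
Step 2 — Component impedances:
  R: Z = R = 25.1 Ω
  L: Z = jωL = j·314.2·0.00315 = 0 + j0.9896 Ω
  C: Z = 1/(jωC) = -j/(ω·C) = 0 - j8.377e+04 Ω
Step 3 — Series combination: Z_total = R + L + C = 25.1 - j8.376e+04 Ω = 8.376e+04∠-90.0° Ω.
Step 4 — Source phasor: V = 29.3∠30.0° V = 25.37 + j14.65 V.
Step 5 — Current: I = V / Z = -0.0001748 + j0.000303 A = 0.0003498∠120.0° A.
Step 6 — Complex power: S = V·I* = 3.071e-06 - j0.01025 VA.
Step 7 — Real power: P = Re(S) = 3.071e-06 W.
Step 8 — Reactive power: Q = Im(S) = -0.01025 VAR.
Step 9 — Apparent power: |S| = 0.01025 VA.
Step 10 — Power factor: PF = P/|S| = 0.0002996 (leading).

(a) P = 3.071e-06 W  (b) Q = -0.01025 VAR  (c) S = 0.01025 VA  (d) PF = 0.0002996 (leading)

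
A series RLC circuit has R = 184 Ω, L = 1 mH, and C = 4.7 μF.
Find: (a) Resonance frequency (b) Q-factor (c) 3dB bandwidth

Step 1 — Resonance condition Im(Z)=0 gives ω₀ = 1/√(LC).
Step 2 — ω₀ = 1/√(0.001·4.7e-06) = 1.459e+04 rad/s.
Step 3 — f₀ = ω₀/(2π) = 2322 Hz.
Step 4 — Series Q: Q = ω₀L/R = 1.459e+04·0.001/184 = 0.07927.
Step 5 — 3dB bandwidth: Δω = ω₀/Q = 1.84e+05 rad/s; BW = Δω/(2π) = 2.928e+04 Hz.

(a) f₀ = 2322 Hz  (b) Q = 0.07927  (c) BW = 2.928e+04 Hz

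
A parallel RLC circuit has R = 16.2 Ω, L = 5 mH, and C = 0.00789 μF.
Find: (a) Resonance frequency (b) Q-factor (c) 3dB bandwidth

Step 1 — Resonance: ω₀ = 1/√(LC) = 1/√(0.005·7.89e-09) = 1.592e+05 rad/s.
Step 2 — f₀ = ω₀/(2π) = 2.534e+04 Hz.
Step 3 — Parallel Q: Q = R/(ω₀L) = 16.2/(1.592e+05·0.005) = 0.02035.
Step 4 — Bandwidth: Δω = ω₀/Q = 7.824e+06 rad/s; BW = Δω/(2π) = 1.245e+06 Hz.

(a) f₀ = 2.534e+04 Hz  (b) Q = 0.02035  (c) BW = 1.245e+06 Hz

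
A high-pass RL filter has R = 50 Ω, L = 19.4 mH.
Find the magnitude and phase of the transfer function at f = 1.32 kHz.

Step 1 — Angular frequency: ω = 2π·1320 = 8294 rad/s.
Step 2 — Transfer function: H(jω) = jωL/(R + jωL).
Step 3 — Numerator jωL = j·160.9; denominator R + jωL = 50 + j160.9.
Step 4 — H = 0.9119 + j0.2834.
Step 5 — Magnitude: |H| = 0.955 (-0.4 dB); phase: φ = 17.3°.

|H| = 0.955 (-0.4 dB), φ = 17.3°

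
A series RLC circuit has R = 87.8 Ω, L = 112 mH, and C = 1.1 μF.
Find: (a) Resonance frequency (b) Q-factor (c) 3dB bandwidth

Step 1 — Resonance condition Im(Z)=0 gives ω₀ = 1/√(LC).
Step 2 — ω₀ = 1/√(0.112·1.1e-06) = 2849 rad/s.
Step 3 — f₀ = ω₀/(2π) = 453.4 Hz.
Step 4 — Series Q: Q = ω₀L/R = 2849·0.112/87.8 = 3.634.
Step 5 — 3dB bandwidth: Δω = ω₀/Q = 783.9 rad/s; BW = Δω/(2π) = 124.8 Hz.

(a) f₀ = 453.4 Hz  (b) Q = 3.634  (c) BW = 124.8 Hz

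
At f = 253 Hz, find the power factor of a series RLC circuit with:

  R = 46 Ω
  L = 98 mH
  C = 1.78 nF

Step 1 — Angular frequency: ω = 2π·f = 2π·253 = 1590 rad/s.
Step 2 — Component impedances:
  R: Z = R = 46 Ω
  L: Z = jωL = j·1590·0.098 = 0 + j155.8 Ω
  C: Z = 1/(jωC) = -j/(ω·C) = 0 - j3.534e+05 Ω
Step 3 — Series combination: Z_total = R + L + C = 46 - j3.533e+05 Ω = 3.533e+05∠-90.0° Ω.
Step 4 — Power factor: PF = cos(φ) = Re(Z)/|Z| = 46/3.533e+05 = 0.0001302.
Step 5 — Type: Im(Z) = -3.533e+05 ⇒ leading (phase φ = -90.0°).

PF = 0.0001302 (leading, φ = -90.0°)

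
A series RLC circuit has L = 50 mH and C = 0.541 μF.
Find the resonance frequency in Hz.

Step 1 — Resonance condition Im(Z)=0 gives ω₀ = 1/√(LC).
Step 2 — ω₀ = 1/√(0.05·5.41e-07) = 6080 rad/s.
Step 3 — f₀ = ω₀/(2π) = 967.7 Hz.

f₀ = 967.7 Hz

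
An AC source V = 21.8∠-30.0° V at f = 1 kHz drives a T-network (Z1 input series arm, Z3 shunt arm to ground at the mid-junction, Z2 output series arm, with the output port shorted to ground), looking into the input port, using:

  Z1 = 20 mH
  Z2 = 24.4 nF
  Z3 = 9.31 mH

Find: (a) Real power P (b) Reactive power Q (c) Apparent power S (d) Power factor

Step 1 — Angular frequency: ω = 2π·f = 2π·1000 = 6283 rad/s.
Step 2 — Component impedances:
  Z1: Z = jωL = j·6283·0.02 = 0 + j125.7 Ω
  Z2: Z = 1/(jωC) = -j/(ω·C) = 0 - j6523 Ω
  Z3: Z = jωL = j·6283·0.00931 = 0 + j58.5 Ω
Step 3 — With the output port shorted to ground, the output series arm Z2 runs from the junction to ground; the shunt arm Z3 also runs from the junction to ground. They appear in parallel: Z3 || Z2 = 0 + j59.03 Ω.
Step 4 — Series with input arm Z1: Z_in = Z1 + (Z3 || Z2) = 0 + j184.7 Ω = 184.7∠90.0° Ω.
Step 5 — Source phasor: V = 21.8∠-30.0° V = 18.88 - j10.9 V.
Step 6 — Current: I = V / Z = -0.05902 - j0.1022 A = 0.118∠-120.0° A.
Step 7 — Complex power: S = V·I* = 0 + j2.573 VA.
Step 8 — Real power: P = Re(S) = 0 W.
Step 9 — Reactive power: Q = Im(S) = 2.573 VAR.
Step 10 — Apparent power: |S| = 2.573 VA.
Step 11 — Power factor: PF = P/|S| = 0 (lagging).

(a) P = 0 W  (b) Q = 2.573 VAR  (c) S = 2.573 VA  (d) PF = 0 (lagging)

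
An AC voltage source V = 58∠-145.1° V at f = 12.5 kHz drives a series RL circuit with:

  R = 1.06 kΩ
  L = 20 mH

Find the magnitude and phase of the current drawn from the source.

Step 1 — Angular frequency: ω = 2π·f = 2π·1.25e+04 = 7.854e+04 rad/s.
Step 2 — Component impedances:
  R: Z = R = 1060 Ω
  L: Z = jωL = j·7.854e+04·0.02 = 0 + j1571 Ω
Step 3 — Series combination: Z_total = R + L = 1060 + j1571 Ω = 1895∠56.0° Ω.
Step 4 — Source phasor: V = 58∠-145.1° V = -47.57 - j33.18 V.
Step 5 — Ohm's law: I = V / Z_total = (-47.57 - j33.18) / (1060 + j1571) = -0.02856 + j0.01101 A.
Step 6 — Convert to polar: |I| = 0.03061 A, ∠I = 158.9°.

I = 0.03061∠158.9° A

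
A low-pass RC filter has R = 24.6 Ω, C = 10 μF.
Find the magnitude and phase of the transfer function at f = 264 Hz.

Step 1 — Angular frequency: ω = 2π·264 = 1659 rad/s.
Step 2 — Transfer function: H(jω) = 1/(1 + jωRC).
Step 3 — Denominator: 1 + jωRC = 1 + j·1659·24.6·1e-05 = 1 + j0.4081.
Step 4 — H = 0.8573 - j0.3498.
Step 5 — Magnitude: |H| = 0.9259 (-0.7 dB); phase: φ = -22.2°.

|H| = 0.9259 (-0.7 dB), φ = -22.2°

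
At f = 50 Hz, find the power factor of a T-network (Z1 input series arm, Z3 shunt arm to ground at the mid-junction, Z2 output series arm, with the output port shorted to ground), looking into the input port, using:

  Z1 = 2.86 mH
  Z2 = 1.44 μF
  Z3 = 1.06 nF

Step 1 — Angular frequency: ω = 2π·f = 2π·50 = 314.2 rad/s.
Step 2 — Component impedances:
  Z1: Z = jωL = j·314.2·0.00286 = 0 + j0.8985 Ω
  Z2: Z = 1/(jωC) = -j/(ω·C) = 0 - j2210 Ω
  Z3: Z = 1/(jωC) = -j/(ω·C) = 0 - j3.003e+06 Ω
Step 3 — With the output port shorted to ground, the output series arm Z2 runs from the junction to ground; the shunt arm Z3 also runs from the junction to ground. They appear in parallel: Z3 || Z2 = 0 - j2209 Ω.
Step 4 — Series with input arm Z1: Z_in = Z1 + (Z3 || Z2) = 0 - j2208 Ω = 2208∠-90.0° Ω.
Step 5 — Power factor: PF = cos(φ) = Re(Z)/|Z| = 0/2208 = 0.
Step 6 — Type: Im(Z) = -2208 ⇒ leading (phase φ = -90.0°).

PF = 0 (leading, φ = -90.0°)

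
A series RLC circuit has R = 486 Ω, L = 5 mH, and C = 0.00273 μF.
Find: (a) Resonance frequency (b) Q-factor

Step 1 — Resonance condition Im(Z)=0 gives ω₀ = 1/√(LC).
Step 2 — ω₀ = 1/√(0.005·2.73e-09) = 2.707e+05 rad/s.
Step 3 — f₀ = ω₀/(2π) = 4.308e+04 Hz.
Step 4 — Series Q: Q = ω₀L/R = 2.707e+05·0.005/486 = 2.785.

(a) f₀ = 4.308e+04 Hz  (b) Q = 2.785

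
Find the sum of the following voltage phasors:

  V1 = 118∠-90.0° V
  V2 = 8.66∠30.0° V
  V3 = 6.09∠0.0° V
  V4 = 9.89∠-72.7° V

Step 1 — Convert each phasor to rectangular form:
  V1 = 118·(cos(-90.0°) + j·sin(-90.0°)) = 0 - j118 V
  V2 = 8.66·(cos(30.0°) + j·sin(30.0°)) = 7.5 + j4.33 V
  V3 = 6.09·(cos(0.0°) + j·sin(0.0°)) = 6.09 V
  V4 = 9.89·(cos(-72.7°) + j·sin(-72.7°)) = 2.941 - j9.443 V
Step 2 — Sum components: V_total = 16.53 - j123.1 V.
Step 3 — Convert to polar: |V_total| = 124.2 V, ∠V_total = -82.4°.

V_total = 124.2∠-82.4° V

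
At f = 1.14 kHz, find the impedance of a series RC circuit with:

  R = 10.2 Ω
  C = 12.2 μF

Step 1 — Angular frequency: ω = 2π·f = 2π·1140 = 7163 rad/s.
Step 2 — Component impedances:
  R: Z = R = 10.2 Ω
  C: Z = 1/(jωC) = -j/(ω·C) = 0 - j11.44 Ω
Step 3 — Series combination: Z_total = R + C = 10.2 - j11.44 Ω = 15.33∠-48.3° Ω.

Z = 10.2 - j11.44 Ω = 15.33∠-48.3° Ω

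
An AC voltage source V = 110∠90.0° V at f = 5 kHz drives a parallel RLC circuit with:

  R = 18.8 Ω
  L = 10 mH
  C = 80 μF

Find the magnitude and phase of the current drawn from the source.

Step 1 — Angular frequency: ω = 2π·f = 2π·5000 = 3.142e+04 rad/s.
Step 2 — Component impedances:
  R: Z = R = 18.8 Ω
  L: Z = jωL = j·3.142e+04·0.01 = 0 + j314.2 Ω
  C: Z = 1/(jωC) = -j/(ω·C) = 0 - j0.3979 Ω
Step 3 — Parallel combination: 1/Z_total = 1/R + 1/L + 1/C; Z_total = 0.008439 - j0.3982 Ω = 0.3983∠-88.8° Ω.
Step 4 — Source phasor: V = 110∠90.0° V = 0 + j110 V.
Step 5 — Ohm's law: I = V / Z_total = (0 + j110) / (0.008439 - j0.3982) = -276.1 + j5.851 A.
Step 6 — Convert to polar: |I| = 276.2 A, ∠I = 178.8°.

I = 276.2∠178.8° A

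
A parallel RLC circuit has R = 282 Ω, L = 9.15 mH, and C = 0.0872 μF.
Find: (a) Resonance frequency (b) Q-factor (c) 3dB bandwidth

Step 1 — Resonance: ω₀ = 1/√(LC) = 1/√(0.00915·8.72e-08) = 3.54e+04 rad/s.
Step 2 — f₀ = ω₀/(2π) = 5634 Hz.
Step 3 — Parallel Q: Q = R/(ω₀L) = 282/(3.54e+04·0.00915) = 0.8706.
Step 4 — Bandwidth: Δω = ω₀/Q = 4.067e+04 rad/s; BW = Δω/(2π) = 6472 Hz.

(a) f₀ = 5634 Hz  (b) Q = 0.8706  (c) BW = 6472 Hz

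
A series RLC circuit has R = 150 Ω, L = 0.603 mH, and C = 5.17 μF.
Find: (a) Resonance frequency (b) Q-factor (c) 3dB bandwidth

Step 1 — Resonance: ω₀ = 1/√(LC) = 1/√(0.000603·5.17e-06) = 1.791e+04 rad/s.
Step 2 — f₀ = ω₀/(2π) = 2850 Hz.
Step 3 — Series Q: Q = ω₀L/R = 1.791e+04·0.000603/150 = 0.072.
Step 4 — Bandwidth: Δω = ω₀/Q = 2.488e+05 rad/s; BW = Δω/(2π) = 3.959e+04 Hz.

(a) f₀ = 2850 Hz  (b) Q = 0.072  (c) BW = 3.959e+04 Hz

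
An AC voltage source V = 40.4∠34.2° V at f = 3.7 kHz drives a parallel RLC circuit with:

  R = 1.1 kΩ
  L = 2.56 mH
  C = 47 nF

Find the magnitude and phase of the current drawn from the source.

Step 1 — Angular frequency: ω = 2π·f = 2π·3700 = 2.325e+04 rad/s.
Step 2 — Component impedances:
  R: Z = R = 1100 Ω
  L: Z = jωL = j·2.325e+04·0.00256 = 0 + j59.51 Ω
  C: Z = 1/(jωC) = -j/(ω·C) = 0 - j915.2 Ω
Step 3 — Parallel combination: 1/Z_total = 1/R + 1/L + 1/C; Z_total = 3.671 + j63.44 Ω = 63.55∠86.7° Ω.
Step 4 — Source phasor: V = 40.4∠34.2° V = 33.41 + j22.71 V.
Step 5 — Ohm's law: I = V / Z_total = (33.41 + j22.71) / (3.671 + j63.44) = 0.3871 - j0.5043 A.
Step 6 — Convert to polar: |I| = 0.6357 A, ∠I = -52.5°.

I = 0.6357∠-52.5° A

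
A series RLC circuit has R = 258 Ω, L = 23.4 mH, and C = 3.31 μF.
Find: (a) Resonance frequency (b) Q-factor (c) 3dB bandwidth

Step 1 — Resonance: ω₀ = 1/√(LC) = 1/√(0.0234·3.31e-06) = 3593 rad/s.
Step 2 — f₀ = ω₀/(2π) = 571.9 Hz.
Step 3 — Series Q: Q = ω₀L/R = 3593·0.0234/258 = 0.3259.
Step 4 — Bandwidth: Δω = ω₀/Q = 1.103e+04 rad/s; BW = Δω/(2π) = 1755 Hz.

(a) f₀ = 571.9 Hz  (b) Q = 0.3259  (c) BW = 1755 Hz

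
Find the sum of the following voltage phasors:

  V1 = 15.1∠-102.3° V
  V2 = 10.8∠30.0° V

Step 1 — Convert each phasor to rectangular form:
  V1 = 15.1·(cos(-102.3°) + j·sin(-102.3°)) = -3.217 - j14.75 V
  V2 = 10.8·(cos(30.0°) + j·sin(30.0°)) = 9.353 + j5.4 V
Step 2 — Sum components: V_total = 6.136 - j9.353 V.
Step 3 — Convert to polar: |V_total| = 11.19 V, ∠V_total = -56.7°.

V_total = 11.19∠-56.7° V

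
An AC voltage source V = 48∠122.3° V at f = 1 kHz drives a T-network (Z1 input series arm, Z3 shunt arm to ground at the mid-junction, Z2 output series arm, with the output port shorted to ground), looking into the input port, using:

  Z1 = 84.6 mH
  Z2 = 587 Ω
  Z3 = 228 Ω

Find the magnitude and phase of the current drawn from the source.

Step 1 — Angular frequency: ω = 2π·f = 2π·1000 = 6283 rad/s.
Step 2 — Component impedances:
  Z1: Z = jωL = j·6283·0.0846 = 0 + j531.6 Ω
  Z2: Z = R = 587 Ω
  Z3: Z = R = 228 Ω
Step 3 — With the output port shorted to ground, the output series arm Z2 runs from the junction to ground; the shunt arm Z3 also runs from the junction to ground. They appear in parallel: Z3 || Z2 = 164.2 Ω.
Step 4 — Series with input arm Z1: Z_in = Z1 + (Z3 || Z2) = 164.2 + j531.6 Ω = 556.3∠72.8° Ω.
Step 5 — Source phasor: V = 48∠122.3° V = -25.65 + j40.57 V.
Step 6 — Ohm's law: I = V / Z_total = (-25.65 + j40.57) / (164.2 + j531.6) = 0.05607 + j0.06557 A.
Step 7 — Convert to polar: |I| = 0.08628 A, ∠I = 49.5°.

I = 0.08628∠49.5° A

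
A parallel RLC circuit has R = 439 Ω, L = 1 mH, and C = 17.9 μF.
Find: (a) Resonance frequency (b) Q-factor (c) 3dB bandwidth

Step 1 — Resonance: ω₀ = 1/√(LC) = 1/√(0.001·1.79e-05) = 7474 rad/s.
Step 2 — f₀ = ω₀/(2π) = 1190 Hz.
Step 3 — Parallel Q: Q = R/(ω₀L) = 439/(7474·0.001) = 58.73.
Step 4 — Bandwidth: Δω = ω₀/Q = 127.3 rad/s; BW = Δω/(2π) = 20.25 Hz.

(a) f₀ = 1190 Hz  (b) Q = 58.73  (c) BW = 20.25 Hz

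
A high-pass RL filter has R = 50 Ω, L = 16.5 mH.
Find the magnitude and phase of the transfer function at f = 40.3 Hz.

Step 1 — Angular frequency: ω = 2π·40.3 = 253.2 rad/s.
Step 2 — Transfer function: H(jω) = jωL/(R + jωL).
Step 3 — Numerator jωL = j·4.178; denominator R + jωL = 50 + j4.178.
Step 4 — H = 0.006934 + j0.08298.
Step 5 — Magnitude: |H| = 0.08327 (-21.6 dB); phase: φ = 85.2°.

|H| = 0.08327 (-21.6 dB), φ = 85.2°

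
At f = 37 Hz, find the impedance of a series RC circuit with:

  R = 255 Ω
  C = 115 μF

Step 1 — Angular frequency: ω = 2π·f = 2π·37 = 232.5 rad/s.
Step 2 — Component impedances:
  R: Z = R = 255 Ω
  C: Z = 1/(jωC) = -j/(ω·C) = 0 - j37.4 Ω
Step 3 — Series combination: Z_total = R + C = 255 - j37.4 Ω = 257.7∠-8.3° Ω.

Z = 255 - j37.4 Ω = 257.7∠-8.3° Ω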